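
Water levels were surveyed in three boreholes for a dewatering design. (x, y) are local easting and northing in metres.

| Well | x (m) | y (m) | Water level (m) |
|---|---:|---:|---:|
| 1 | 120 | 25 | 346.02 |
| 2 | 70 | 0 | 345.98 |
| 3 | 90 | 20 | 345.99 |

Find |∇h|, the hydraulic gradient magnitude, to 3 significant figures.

0.00125

Differences from 1: to 2 (Δx, Δy, Δh) = (-50, -25, -0.04); to 3 = (-30, -5, -0.03).
Solve a·Δx + b·Δy = Δh: det = (-50)·(-5) − (-30)·(-25) = -500.
∂h/∂x = [(-0.04)·(-5) − (-0.03)·(-25)] / -500 = +0.001100
∂h/∂y = [(-50)·(-0.03) − (-30)·(-0.04)] / -500 = -0.0006000
|∇h| = √(0.001100² + -0.0006000²) = 0.001253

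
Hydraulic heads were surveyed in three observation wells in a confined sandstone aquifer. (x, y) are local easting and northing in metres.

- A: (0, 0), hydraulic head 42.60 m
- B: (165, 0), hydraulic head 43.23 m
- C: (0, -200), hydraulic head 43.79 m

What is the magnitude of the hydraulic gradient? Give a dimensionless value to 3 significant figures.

0.00707

∂h/∂x = (43.23 − 42.60) / (165 − 0) = +0.003818
∂h/∂y = (43.79 − 42.60) / (-200 − 0) = -0.005950
|∇h| = √(0.003818² + -0.005950²) = 0.00707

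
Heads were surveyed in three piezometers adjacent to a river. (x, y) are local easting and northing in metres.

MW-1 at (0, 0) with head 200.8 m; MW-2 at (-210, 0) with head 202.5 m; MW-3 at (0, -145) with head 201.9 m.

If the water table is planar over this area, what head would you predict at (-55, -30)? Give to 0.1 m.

∂h/∂x = (202.5 − 200.8) / (-210 − 0) = -0.008095
∂h/∂y = (201.9 − 200.8) / (-145 − 0) = -0.007586
h(-55, -30) = 200.8 + (-0.008095)·(-55) + (-0.007586)·(-30) = 200.8 +0.445 +0.228 = 201.473 m.

201.5 m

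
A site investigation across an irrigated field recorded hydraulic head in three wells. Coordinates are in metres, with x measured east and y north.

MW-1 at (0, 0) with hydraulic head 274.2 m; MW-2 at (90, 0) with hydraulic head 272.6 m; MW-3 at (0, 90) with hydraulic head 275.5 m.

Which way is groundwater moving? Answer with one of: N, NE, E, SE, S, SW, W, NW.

∂h/∂x = (272.6 − 274.2) / (90 − 0) = -0.01778
∂h/∂y = (275.5 − 274.2) / (90 − 0) = +0.01444
Flow = −∇h = (+0.01778 east, -0.01444 north), which points southeast.

SE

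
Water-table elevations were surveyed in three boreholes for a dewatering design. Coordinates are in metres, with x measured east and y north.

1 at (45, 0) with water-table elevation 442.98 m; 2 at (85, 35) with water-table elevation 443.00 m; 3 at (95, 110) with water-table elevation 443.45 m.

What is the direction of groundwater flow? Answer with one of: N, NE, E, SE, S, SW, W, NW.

With h = a·x + b·y + c and 1 as origin, the differences give:
  40·a + 35·b = +0.02
  50·a + 110·b = +0.47
Eliminate b (×110 and ×35, subtract): 2650·a = -14.250 → a = ∂h/∂x = -0.005377
Back-substitute: b = ∂h/∂y = +0.006717.
Flow = −∇h = (+0.005377 east, -0.006717 north), which points southeast.

SE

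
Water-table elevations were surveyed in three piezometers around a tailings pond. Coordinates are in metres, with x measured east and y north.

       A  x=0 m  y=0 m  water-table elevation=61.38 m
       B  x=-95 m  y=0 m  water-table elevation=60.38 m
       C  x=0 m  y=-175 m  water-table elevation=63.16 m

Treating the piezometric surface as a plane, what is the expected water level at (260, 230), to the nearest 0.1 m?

61.8 m

∂h/∂x = (60.38 − 61.38) / (-95 − 0) = +0.01053
∂h/∂y = (63.16 − 61.38) / (-175 − 0) = -0.01017
h(260, 230) = 61.38 + (+0.01053)·(260) + (-0.01017)·(230) = 61.38 +2.737 -2.339 = 61.777 m.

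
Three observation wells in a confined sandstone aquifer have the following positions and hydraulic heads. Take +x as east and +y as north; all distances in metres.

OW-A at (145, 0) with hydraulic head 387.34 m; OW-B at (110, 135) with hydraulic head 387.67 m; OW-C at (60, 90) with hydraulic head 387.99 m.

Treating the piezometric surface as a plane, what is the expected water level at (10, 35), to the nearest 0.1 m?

With h = a·x + b·y + c and OW-A as origin, the differences give:
  (-35)·a + 135·b = +0.33
  (-85)·a + 90·b = +0.65
Eliminate b (×90 and ×135, subtract): 8325·a = -58.050 → a = ∂h/∂x = -0.006973
Back-substitute: b = ∂h/∂y = +0.0006366.
h(10, 35) = 387.34 + (-0.006973)·(-135) + (+0.0006366)·(35) = 387.34 +0.941 +0.022 = 388.304 m.

388.3 m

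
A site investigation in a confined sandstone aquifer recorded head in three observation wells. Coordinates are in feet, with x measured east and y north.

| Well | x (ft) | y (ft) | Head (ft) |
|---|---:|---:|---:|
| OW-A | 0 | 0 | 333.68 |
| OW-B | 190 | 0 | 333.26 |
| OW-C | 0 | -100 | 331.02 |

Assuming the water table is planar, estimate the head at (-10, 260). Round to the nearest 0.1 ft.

340.6 ft

∂h/∂x = (333.26 − 333.68) / (190 − 0) = -0.002211
∂h/∂y = (331.02 − 333.68) / (-100 − 0) = +0.02660
h(-10, 260) = 333.68 + (-0.002211)·(-10) + (+0.02660)·(260) = 333.68 +0.022 +6.916 = 340.618 ft.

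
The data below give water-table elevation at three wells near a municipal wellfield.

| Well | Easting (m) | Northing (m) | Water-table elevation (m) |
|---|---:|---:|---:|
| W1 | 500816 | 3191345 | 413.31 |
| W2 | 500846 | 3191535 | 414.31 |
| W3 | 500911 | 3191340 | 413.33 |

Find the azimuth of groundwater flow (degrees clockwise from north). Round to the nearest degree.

Taking W1 as reference: W2−W1 = (30, 190, +1.00); W3−W1 = (95, -5, +0.02).
Determinant of the coordinate differences = 30·(-5) − 95·190 = -18200.
∂h/∂x = [(+1.00)·(-5) − (+0.02)·190] / -18200 = +0.0004835
∂h/∂y = [30·(+0.02) − 95·(+1.00)] / -18200 = +0.005187
Flow direction (−∇h) has components (-0.0004835 E, -0.005187 N).
Azimuth = atan2(E, N) = atan2(-0.0004835, -0.005187) = 185.3° ≈ 185°.

185°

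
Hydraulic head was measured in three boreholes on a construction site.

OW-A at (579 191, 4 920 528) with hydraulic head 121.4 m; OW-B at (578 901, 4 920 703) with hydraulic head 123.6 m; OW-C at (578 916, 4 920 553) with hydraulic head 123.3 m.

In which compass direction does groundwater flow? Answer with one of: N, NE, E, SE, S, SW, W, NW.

E

Taking OW-A as reference: OW-B−OW-A = (-290, 175, +2.2); OW-C−OW-A = (-275, 25, +1.9).
Solve a·Δx + b·Δy = Δh: det = (-290)·25 − (-275)·175 = 40875.
∂h/∂x = [(+2.2)·25 − (+1.9)·175] / 40875 = -0.006789
∂h/∂y = [(-290)·(+1.9) − (-275)·(+2.2)] / 40875 = +0.001321
Flow = −∇h = (+0.006789 east, -0.001321 north), which points east.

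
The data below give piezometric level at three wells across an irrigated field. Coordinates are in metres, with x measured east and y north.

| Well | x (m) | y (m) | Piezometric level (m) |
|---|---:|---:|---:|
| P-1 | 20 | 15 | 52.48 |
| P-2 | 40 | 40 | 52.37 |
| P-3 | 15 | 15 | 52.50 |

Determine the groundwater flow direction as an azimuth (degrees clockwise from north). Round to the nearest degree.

Differences from P-1: to P-2 (Δx, Δy, Δh) = (20, 25, -0.11); to P-3 = (-5, 0, +0.02).
Solve a·Δx + b·Δy = Δh: det = 20·0 − (-5)·25 = 125.
∂h/∂x = [(-0.11)·0 − (+0.02)·25] / 125 = -0.004000
∂h/∂y = [20·(+0.02) − (-5)·(-0.11)] / 125 = -0.001200
Flow direction (−∇h) has components (+0.004000 E, +0.001200 N).
Azimuth = atan2(E, N) = atan2(+0.004000, +0.001200) = 73.3° ≈ 073°.

073°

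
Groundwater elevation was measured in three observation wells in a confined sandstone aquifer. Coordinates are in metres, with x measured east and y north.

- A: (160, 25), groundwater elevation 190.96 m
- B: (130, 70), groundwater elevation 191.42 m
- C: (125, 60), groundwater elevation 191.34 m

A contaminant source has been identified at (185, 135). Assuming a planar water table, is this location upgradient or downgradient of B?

Differences from A: to B (Δx, Δy, Δh) = (-30, 45, +0.46); to C = (-35, 35, +0.38).
Solve a·Δx + b·Δy = Δh: det = (-30)·35 − (-35)·45 = 525.
∂h/∂x = [(+0.46)·35 − (+0.38)·45] / 525 = -0.001905
∂h/∂y = [(-30)·(+0.38) − (-35)·(+0.46)] / 525 = +0.008952
Head at (185, 135) = 190.96 + (-0.001905)·(25) + (+0.008952)·(110) = 191.90 m.
That is higher than the 191.42 m at B, so the point is upgradient.

upgradient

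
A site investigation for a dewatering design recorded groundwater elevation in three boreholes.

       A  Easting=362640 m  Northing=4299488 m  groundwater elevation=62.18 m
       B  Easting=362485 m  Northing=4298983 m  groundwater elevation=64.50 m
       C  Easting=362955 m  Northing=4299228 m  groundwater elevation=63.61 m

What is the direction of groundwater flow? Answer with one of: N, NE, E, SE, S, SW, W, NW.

With h = a·x + b·y + c and A as origin, the differences give:
  (-155)·a + (-505)·b = +2.32
  315·a + (-260)·b = +1.43
Eliminate b (×(-260) and ×(-505), subtract): 199375·a = 118.950 → a = ∂h/∂x = +0.0005966
Back-substitute: b = ∂h/∂y = -0.004777.
Flow = −∇h = (-0.0005966 east, +0.004777 north), which points north.

N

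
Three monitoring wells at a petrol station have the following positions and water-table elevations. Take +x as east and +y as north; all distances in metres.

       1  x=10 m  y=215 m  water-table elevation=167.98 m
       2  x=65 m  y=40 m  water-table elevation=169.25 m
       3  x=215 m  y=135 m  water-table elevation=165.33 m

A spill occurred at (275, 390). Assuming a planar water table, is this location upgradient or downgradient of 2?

downgradient

Three-point gradient (reference 1): Δ to 2 = (55, -175, +1.27), Δ to 3 = (205, -80, -2.65).
∂h/∂x = -0.01796, ∂h/∂y = -0.01290 (det = 31475).
Head at (275, 390) = 167.98 + (-0.01796)·(265) + (-0.01290)·(175) = 160.96 m.
That is lower than the 169.25 m at 2, so the point is downgradient.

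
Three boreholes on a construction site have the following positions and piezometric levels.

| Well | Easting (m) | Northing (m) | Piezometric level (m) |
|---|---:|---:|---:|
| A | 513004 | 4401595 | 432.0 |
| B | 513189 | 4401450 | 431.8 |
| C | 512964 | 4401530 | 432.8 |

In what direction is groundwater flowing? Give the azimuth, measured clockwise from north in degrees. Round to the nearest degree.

Taking A as reference: B−A = (185, -145, -0.2); C−A = (-40, -65, +0.8).
Determinant of the coordinate differences = 185·(-65) − (-40)·(-145) = -17825.
∂h/∂x = [(-0.2)·(-65) − (+0.8)·(-145)] / -17825 = -0.007237
∂h/∂y = [185·(+0.8) − (-40)·(-0.2)] / -17825 = -0.007854
Flow direction (−∇h) has components (+0.007237 E, +0.007854 N).
Azimuth = atan2(E, N) = atan2(+0.007237, +0.007854) = 42.7° ≈ 043°.

043°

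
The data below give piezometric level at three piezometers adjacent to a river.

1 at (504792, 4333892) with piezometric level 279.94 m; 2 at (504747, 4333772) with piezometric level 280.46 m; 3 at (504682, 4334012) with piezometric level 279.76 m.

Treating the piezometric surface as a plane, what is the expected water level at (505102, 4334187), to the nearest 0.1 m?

278.2 m

Three-point gradient (reference 1): Δ to 2 = (-45, -120, +0.52), Δ to 3 = (-110, 120, -0.18).
∂h/∂x = -0.002194, ∂h/∂y = -0.003511 (det = -18600).
h(505102, 4334187) = 279.94 + (-0.002194)·(310) + (-0.003511)·(295) = 279.94 -0.680 -1.036 = 278.224 m.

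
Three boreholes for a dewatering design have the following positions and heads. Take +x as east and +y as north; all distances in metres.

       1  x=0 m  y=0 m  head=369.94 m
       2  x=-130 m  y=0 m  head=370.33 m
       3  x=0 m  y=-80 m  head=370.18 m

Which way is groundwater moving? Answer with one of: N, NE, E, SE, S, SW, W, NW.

∂h/∂x = (370.33 − 369.94) / (-130 − 0) = -0.003000
∂h/∂y = (370.18 − 369.94) / (-80 − 0) = -0.003000
Flow = −∇h = (+0.003000 east, +0.003000 north), which points northeast.

NE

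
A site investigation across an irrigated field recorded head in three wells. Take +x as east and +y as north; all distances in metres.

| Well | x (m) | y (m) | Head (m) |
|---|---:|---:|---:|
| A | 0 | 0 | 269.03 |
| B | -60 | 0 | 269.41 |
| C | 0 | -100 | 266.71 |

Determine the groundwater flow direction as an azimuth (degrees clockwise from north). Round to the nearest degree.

165°

∂h/∂x = (269.41 − 269.03) / (-60 − 0) = -0.006333
∂h/∂y = (266.71 − 269.03) / (-100 − 0) = +0.02320
Flow direction (−∇h) has components (+0.006333 E, -0.02320 N).
Azimuth = atan2(E, N) = atan2(+0.006333, -0.02320) = 164.7° ≈ 165°.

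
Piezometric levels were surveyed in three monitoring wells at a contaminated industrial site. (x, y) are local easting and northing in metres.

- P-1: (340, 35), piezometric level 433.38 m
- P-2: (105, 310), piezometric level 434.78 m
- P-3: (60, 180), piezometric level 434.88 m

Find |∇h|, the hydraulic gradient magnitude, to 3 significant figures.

0.00497

Differences from P-1: to P-2 (Δx, Δy, Δh) = (-235, 275, +1.40); to P-3 = (-280, 145, +1.50).
Solve a·Δx + b·Δy = Δh: det = (-235)·145 − (-280)·275 = 42925.
∂h/∂x = [(+1.40)·145 − (+1.50)·275] / 42925 = -0.004881
∂h/∂y = [(-235)·(+1.50) − (-280)·(+1.40)] / 42925 = +0.0009202
|∇h| = √(-0.004881² + 0.0009202²) = 0.004967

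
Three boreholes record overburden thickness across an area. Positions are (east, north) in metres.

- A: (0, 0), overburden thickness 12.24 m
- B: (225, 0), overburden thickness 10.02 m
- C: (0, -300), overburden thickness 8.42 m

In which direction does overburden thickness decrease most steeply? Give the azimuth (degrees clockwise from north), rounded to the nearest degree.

142°

∂d/∂x = (10.02 − 12.24) / (225 − 0) = -0.009867
∂d/∂y = (8.42 − 12.24) / (-300 − 0) = +0.01273
Steepest decrease is along −∇f: components (+0.009867 E, -0.01273 N).
Azimuth = atan2(+0.009867, -0.01273) = 142.2° ≈ 142°.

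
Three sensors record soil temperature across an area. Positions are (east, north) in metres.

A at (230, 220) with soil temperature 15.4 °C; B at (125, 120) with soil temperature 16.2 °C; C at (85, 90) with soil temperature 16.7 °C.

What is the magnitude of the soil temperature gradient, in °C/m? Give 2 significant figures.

0.039 °C/m

Differences from A: to B (Δx, Δy, Δh) = (-105, -100, +0.8); to C = (-145, -130, +1.3).
Solve a·Δx + b·Δy = ΔT: det = (-105)·(-130) − (-145)·(-100) = -850.
∂T/∂x = [(+0.8)·(-130) − (+1.3)·(-100)] / -850 = -0.03059
∂T/∂y = [(-105)·(+1.3) − (-145)·(+0.8)] / -850 = +0.02412
|∇f| = √(-0.03059² + 0.02412²) = 0.03896 °C/m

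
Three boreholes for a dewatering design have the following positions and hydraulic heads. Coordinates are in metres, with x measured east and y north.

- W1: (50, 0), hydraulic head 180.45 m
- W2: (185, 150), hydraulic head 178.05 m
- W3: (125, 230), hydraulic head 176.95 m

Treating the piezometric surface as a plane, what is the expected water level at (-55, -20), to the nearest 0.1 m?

180.9 m

With h = a·x + b·y + c and W1 as origin, the differences give:
  135·a + 150·b = -2.40
  75·a + 230·b = -3.50
Eliminate b (×230 and ×150, subtract): 19800·a = -27.000 → a = ∂h/∂x = -0.001364
Back-substitute: b = ∂h/∂y = -0.01477.
h(-55, -20) = 180.45 + (-0.001364)·(-105) + (-0.01477)·(-20) = 180.45 +0.143 +0.295 = 180.889 m.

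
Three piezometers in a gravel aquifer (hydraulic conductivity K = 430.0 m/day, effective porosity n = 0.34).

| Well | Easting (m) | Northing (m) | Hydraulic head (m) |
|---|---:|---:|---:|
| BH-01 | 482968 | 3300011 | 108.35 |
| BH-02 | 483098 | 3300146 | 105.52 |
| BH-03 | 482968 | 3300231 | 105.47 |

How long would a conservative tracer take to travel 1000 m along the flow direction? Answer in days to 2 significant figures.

51 days

Taking BH-01 as reference: BH-02−BH-01 = (130, 135, -2.83); BH-03−BH-01 = (0, 220, -2.88).
Solve a·Δx + b·Δy = Δh: det = 130·220 − 0·135 = 28600.
∂h/∂x = [(-2.83)·220 − (-2.88)·135] / 28600 = -0.008175
∂h/∂y = [130·(-2.88) − 0·(-2.83)] / 28600 = -0.01309
|∇h| = √(-0.008175² + -0.01309²) = 0.01543
Seepage velocity v = K·i/n = 430.0 × 0.01543 / 0.34 = 19.51 m/day.
t = 1000 / 19.51 = 51.26 days.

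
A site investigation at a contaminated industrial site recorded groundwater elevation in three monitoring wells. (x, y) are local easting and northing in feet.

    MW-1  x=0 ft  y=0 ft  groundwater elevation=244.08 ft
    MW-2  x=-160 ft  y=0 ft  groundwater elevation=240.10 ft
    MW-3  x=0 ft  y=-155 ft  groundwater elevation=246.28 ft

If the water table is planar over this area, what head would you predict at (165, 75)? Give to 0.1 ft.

∂h/∂x = (240.10 − 244.08) / (-160 − 0) = +0.02488
∂h/∂y = (246.28 − 244.08) / (-155 − 0) = -0.01419
h(165, 75) = 244.08 + (+0.02488)·(165) + (-0.01419)·(75) = 244.08 +4.104 -1.065 = 247.120 ft.

247.1 ft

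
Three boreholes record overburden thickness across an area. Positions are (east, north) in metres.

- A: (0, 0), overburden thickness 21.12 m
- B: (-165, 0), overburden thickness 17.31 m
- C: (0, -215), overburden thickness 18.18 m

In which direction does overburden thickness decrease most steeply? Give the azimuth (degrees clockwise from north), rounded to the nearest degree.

239°

∂d/∂x = (17.31 − 21.12) / (-165 − 0) = +0.02309
∂d/∂y = (18.18 − 21.12) / (-215 − 0) = +0.01367
Steepest decrease is along −∇f: components (-0.02309 E, -0.01367 N).
Azimuth = atan2(-0.02309, -0.01367) = 239.4° ≈ 239°.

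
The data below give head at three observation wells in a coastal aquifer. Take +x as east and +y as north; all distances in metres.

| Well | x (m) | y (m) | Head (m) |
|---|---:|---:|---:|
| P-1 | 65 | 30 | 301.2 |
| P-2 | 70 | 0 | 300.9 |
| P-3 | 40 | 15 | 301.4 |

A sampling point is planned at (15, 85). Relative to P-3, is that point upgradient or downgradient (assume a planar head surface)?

upgradient

Differences from P-1: to P-2 (Δx, Δy, Δh) = (5, -30, -0.3); to P-3 = (-25, -15, +0.2).
Solve a·Δx + b·Δy = Δh: det = 5·(-15) − (-25)·(-30) = -825.
∂h/∂x = [(-0.3)·(-15) − (+0.2)·(-30)] / -825 = -0.01273
∂h/∂y = [5·(+0.2) − (-25)·(-0.3)] / -825 = +0.007879
Head at (15, 85) = 301.2 + (-0.01273)·(-50) + (+0.007879)·(55) = 302.27 m.
That is higher than the 301.4 m at P-3, so the point is upgradient.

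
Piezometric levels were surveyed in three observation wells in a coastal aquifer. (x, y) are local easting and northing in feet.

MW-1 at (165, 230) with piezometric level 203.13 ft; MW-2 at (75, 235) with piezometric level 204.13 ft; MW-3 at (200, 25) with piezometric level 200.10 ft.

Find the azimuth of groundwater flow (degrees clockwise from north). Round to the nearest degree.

With h = a·x + b·y + c and MW-1 as origin, the differences give:
  (-90)·a + 5·b = +1.00
  35·a + (-205)·b = -3.03
Eliminate b (×(-205) and ×5, subtract): 18275·a = -189.850 → a = ∂h/∂x = -0.01039
Back-substitute: b = ∂h/∂y = +0.01301.
Flow direction (−∇h) has components (+0.01039 E, -0.01301 N).
Azimuth = atan2(E, N) = atan2(+0.01039, -0.01301) = 141.4° ≈ 141°.

141°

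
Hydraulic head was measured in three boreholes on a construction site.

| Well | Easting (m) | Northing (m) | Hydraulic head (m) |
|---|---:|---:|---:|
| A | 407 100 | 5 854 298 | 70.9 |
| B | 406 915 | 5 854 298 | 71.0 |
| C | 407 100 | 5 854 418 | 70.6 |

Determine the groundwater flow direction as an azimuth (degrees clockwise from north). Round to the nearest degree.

012°

∂h/∂x = (71.0 − 70.9) / (406915 − 407100) = -0.0005405
∂h/∂y = (70.6 − 70.9) / (5854418 − 5854298) = -0.002500
Flow direction (−∇h) has components (+0.0005405 E, +0.002500 N).
Azimuth = atan2(E, N) = atan2(+0.0005405, +0.002500) = 12.2° ≈ 012°.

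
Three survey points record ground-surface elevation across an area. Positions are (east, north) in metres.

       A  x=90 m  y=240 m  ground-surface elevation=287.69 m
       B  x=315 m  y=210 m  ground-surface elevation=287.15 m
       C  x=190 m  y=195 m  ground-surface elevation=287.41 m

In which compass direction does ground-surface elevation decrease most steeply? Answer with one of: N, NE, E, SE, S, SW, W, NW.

SE

Taking A as reference: B−A = (225, -30, -0.54); C−A = (100, -45, -0.28).
Solve a·Δx + b·Δy = Δz: det = 225·(-45) − 100·(-30) = -7125.
∂z/∂x = [(-0.54)·(-45) − (-0.28)·(-30)] / -7125 = -0.002232
∂z/∂y = [225·(-0.28) − 100·(-0.54)] / -7125 = +0.001263
Steepest decrease is along −∇f = (+0.002232 E, -0.001263 N) → southeast.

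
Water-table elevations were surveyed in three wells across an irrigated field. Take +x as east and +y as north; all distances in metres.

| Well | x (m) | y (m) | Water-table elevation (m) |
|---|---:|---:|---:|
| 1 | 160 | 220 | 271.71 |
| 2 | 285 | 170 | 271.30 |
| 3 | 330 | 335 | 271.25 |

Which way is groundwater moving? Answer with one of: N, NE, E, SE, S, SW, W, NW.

Differences from 1: to 2 (Δx, Δy, Δh) = (125, -50, -0.41); to 3 = (170, 115, -0.46).
Determinant of the coordinate differences = 125·115 − 170·(-50) = 22875.
∂h/∂x = [(-0.41)·115 − (-0.46)·(-50)] / 22875 = -0.003067
∂h/∂y = [125·(-0.46) − 170·(-0.41)] / 22875 = +0.0005333
Flow = −∇h = (+0.003067 east, -0.0005333 north), which points east.

E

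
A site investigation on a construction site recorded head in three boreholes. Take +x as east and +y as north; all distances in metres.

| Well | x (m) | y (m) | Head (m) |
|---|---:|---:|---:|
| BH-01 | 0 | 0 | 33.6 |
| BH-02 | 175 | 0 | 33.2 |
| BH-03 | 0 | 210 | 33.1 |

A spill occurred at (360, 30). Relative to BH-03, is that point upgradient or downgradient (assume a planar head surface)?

∂h/∂x = (33.2 − 33.6) / (175 − 0) = -0.002286
∂h/∂y = (33.1 − 33.6) / (210 − 0) = -0.002381
Head at (360, 30) = 33.6 + (-0.002286)·(360) + (-0.002381)·(30) = 32.71 m.
That is lower than the 33.1 m at BH-03, so the point is downgradient.

downgradient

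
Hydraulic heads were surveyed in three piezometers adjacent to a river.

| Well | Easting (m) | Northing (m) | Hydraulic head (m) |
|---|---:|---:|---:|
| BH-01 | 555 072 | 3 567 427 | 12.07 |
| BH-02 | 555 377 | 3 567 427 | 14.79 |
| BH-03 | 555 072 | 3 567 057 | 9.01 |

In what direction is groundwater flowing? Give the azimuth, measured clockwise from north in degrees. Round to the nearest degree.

∂h/∂x = (14.79 − 12.07) / (555377 − 555072) = +0.008918
∂h/∂y = (9.01 − 12.07) / (3567057 − 3567427) = +0.008270
Flow direction (−∇h) has components (-0.008918 E, -0.008270 N).
Azimuth = atan2(E, N) = atan2(-0.008918, -0.008270) = 227.2° ≈ 227°.

227°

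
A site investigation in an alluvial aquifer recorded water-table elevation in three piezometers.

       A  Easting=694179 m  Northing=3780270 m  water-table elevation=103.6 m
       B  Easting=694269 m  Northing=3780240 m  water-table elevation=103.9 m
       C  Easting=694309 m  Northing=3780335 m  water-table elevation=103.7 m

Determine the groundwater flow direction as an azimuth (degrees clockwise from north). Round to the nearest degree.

323°

Differences from A: to B (Δx, Δy, Δh) = (90, -30, +0.3); to C = (130, 65, +0.1).
Determinant of the coordinate differences = 90·65 − 130·(-30) = 9750.
∂h/∂x = [(+0.3)·65 − (+0.1)·(-30)] / 9750 = +0.002308
∂h/∂y = [90·(+0.1) − 130·(+0.3)] / 9750 = -0.003077
Flow direction (−∇h) has components (-0.002308 E, +0.003077 N).
Azimuth = atan2(E, N) = atan2(-0.002308, +0.003077) = 323.1° ≈ 323°.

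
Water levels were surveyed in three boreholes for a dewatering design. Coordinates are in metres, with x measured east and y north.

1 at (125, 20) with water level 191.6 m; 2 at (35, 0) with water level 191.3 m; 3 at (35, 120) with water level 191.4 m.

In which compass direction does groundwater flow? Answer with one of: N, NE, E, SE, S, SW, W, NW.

W

Three-point gradient (reference 1): Δ to 2 = (-90, -20, -0.3), Δ to 3 = (-90, 100, -0.2).
∂h/∂x = +0.003148, ∂h/∂y = +0.0008333 (det = -10800).
Flow = −∇h = (-0.003148 east, -0.0008333 north), which points west.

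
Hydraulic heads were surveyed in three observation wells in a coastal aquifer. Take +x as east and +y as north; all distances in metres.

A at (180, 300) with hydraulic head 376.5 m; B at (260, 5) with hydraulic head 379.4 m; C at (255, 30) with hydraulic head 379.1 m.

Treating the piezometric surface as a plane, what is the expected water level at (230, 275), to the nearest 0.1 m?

375.4 m

Three-point gradient (reference A): Δ to B = (80, -295, +2.9), Δ to C = (75, -270, +2.6).
∂h/∂x = -0.03048, ∂h/∂y = -0.01810 (det = 525).
h(230, 275) = 376.5 + (-0.03048)·(50) + (-0.01810)·(-25) = 376.5 -1.524 +0.452 = 375.429 m.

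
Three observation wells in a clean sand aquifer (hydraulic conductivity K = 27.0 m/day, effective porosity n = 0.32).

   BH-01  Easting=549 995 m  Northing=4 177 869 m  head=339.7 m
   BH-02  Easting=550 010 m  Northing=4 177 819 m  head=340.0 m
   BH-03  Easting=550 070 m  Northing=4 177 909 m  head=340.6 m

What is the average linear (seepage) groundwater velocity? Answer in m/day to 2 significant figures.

1.1 m/day

Differences from BH-01: to BH-02 (Δx, Δy, Δh) = (15, -50, +0.3); to BH-03 = (75, 40, +0.9).
Solve a·Δx + b·Δy = Δh: det = 15·40 − 75·(-50) = 4350.
∂h/∂x = [(+0.3)·40 − (+0.9)·(-50)] / 4350 = +0.01310
∂h/∂y = [15·(+0.9) − 75·(+0.3)] / 4350 = -0.002069
|∇h| = √(0.01310² + -0.002069²) = 0.01326
Seepage velocity v = K·i/n = 27.0 × 0.01326 / 0.32 = 1.119 m/day.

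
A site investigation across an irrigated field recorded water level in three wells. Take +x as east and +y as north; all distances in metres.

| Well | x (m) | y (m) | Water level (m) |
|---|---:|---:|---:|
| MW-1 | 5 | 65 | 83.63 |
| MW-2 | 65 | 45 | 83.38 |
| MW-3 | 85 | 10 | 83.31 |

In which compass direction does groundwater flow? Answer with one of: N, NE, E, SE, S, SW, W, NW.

Taking MW-1 as reference: MW-2−MW-1 = (60, -20, -0.25); MW-3−MW-1 = (80, -55, -0.32).
Determinant of the coordinate differences = 60·(-55) − 80·(-20) = -1700.
∂h/∂x = [(-0.25)·(-55) − (-0.32)·(-20)] / -1700 = -0.004324
∂h/∂y = [60·(-0.32) − 80·(-0.25)] / -1700 = -0.0004706
Flow = −∇h = (+0.004324 east, +0.0004706 north), which points east.

E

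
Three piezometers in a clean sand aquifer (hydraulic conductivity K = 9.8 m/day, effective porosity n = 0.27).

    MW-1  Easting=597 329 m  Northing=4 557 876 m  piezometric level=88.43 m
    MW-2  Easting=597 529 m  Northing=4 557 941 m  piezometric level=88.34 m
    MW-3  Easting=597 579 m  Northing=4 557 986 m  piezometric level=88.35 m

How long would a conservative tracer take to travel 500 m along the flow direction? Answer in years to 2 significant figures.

27 years

With h = a·x + b·y + c and MW-1 as origin, the differences give:
  200·a + 65·b = -0.09
  250·a + 110·b = -0.08
Eliminate b (×110 and ×65, subtract): 5750·a = -4.700 → a = ∂h/∂x = -0.0008174
Back-substitute: b = ∂h/∂y = +0.001130.
|∇h| = √(-0.0008174² + 0.001130²) = 0.001395
Seepage velocity v = K·i/n = 9.8 × 0.001395 / 0.27 = 0.05063 m/day.
t = 500 / 0.05063 = 9876 days = 27 years.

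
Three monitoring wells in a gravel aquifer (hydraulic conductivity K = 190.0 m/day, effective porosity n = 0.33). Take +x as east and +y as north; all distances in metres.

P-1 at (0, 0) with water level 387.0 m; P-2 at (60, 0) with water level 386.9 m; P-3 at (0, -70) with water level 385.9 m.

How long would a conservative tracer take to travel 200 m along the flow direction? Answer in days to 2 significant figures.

∂h/∂x = (386.9 − 387.0) / (60 − 0) = -0.001667
∂h/∂y = (385.9 − 387.0) / (-70 − 0) = +0.01571
|∇h| = √(-0.001667² + 0.01571²) = 0.0158
Seepage velocity v = K·i/n = 190.0 × 0.0158 / 0.33 = 9.097 m/day.
t = 200 / 9.097 = 21.99 days.

22 days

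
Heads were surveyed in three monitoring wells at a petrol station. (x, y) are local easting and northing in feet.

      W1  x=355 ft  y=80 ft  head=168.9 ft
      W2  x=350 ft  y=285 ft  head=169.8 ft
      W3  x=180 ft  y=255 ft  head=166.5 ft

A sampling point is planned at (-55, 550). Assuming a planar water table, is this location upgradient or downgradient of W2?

downgradient

With h = a·x + b·y + c and W1 as origin, the differences give:
  (-5)·a + 205·b = +0.9
  (-175)·a + 175·b = -2.4
Eliminate b (×175 and ×205, subtract): 35000·a = 649.50 → a = ∂h/∂x = +0.01856
Back-substitute: b = ∂h/∂y = +0.004843.
Head at (-55, 550) = 168.9 + (+0.01856)·(-410) + (+0.004843)·(470) = 163.57 ft.
That is lower than the 169.8 ft at W2, so the point is downgradient.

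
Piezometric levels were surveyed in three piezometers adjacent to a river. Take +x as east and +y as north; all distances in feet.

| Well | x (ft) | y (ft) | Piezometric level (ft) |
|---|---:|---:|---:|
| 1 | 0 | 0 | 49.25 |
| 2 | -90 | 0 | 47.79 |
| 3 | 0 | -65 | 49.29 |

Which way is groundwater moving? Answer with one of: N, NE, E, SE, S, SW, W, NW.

∂h/∂x = (47.79 − 49.25) / (-90 − 0) = +0.01622
∂h/∂y = (49.29 − 49.25) / (-65 − 0) = -0.0006154
Flow = −∇h = (-0.01622 east, +0.0006154 north), which points west.

W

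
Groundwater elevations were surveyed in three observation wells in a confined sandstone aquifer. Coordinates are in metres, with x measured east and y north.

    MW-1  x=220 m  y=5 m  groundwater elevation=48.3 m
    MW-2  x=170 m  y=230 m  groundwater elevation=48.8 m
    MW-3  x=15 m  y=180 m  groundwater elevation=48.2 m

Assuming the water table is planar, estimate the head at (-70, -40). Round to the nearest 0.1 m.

Differences from MW-1: to MW-2 (Δx, Δy, Δh) = (-50, 225, +0.5); to MW-3 = (-205, 175, -0.1).
Determinant of the coordinate differences = (-50)·175 − (-205)·225 = 37375.
∂h/∂x = [(+0.5)·175 − (-0.1)·225] / 37375 = +0.002943
∂h/∂y = [(-50)·(-0.1) − (-205)·(+0.5)] / 37375 = +0.002876
h(-70, -40) = 48.3 + (+0.002943)·(-290) + (+0.002876)·(-45) = 48.3 -0.854 -0.129 = 47.317 m.

47.3 m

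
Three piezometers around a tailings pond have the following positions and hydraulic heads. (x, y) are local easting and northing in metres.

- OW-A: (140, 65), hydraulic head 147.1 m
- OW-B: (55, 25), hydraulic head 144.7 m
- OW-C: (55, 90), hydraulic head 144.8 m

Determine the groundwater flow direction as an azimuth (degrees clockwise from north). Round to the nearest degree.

Taking OW-A as reference: OW-B−OW-A = (-85, -40, -2.4); OW-C−OW-A = (-85, 25, -2.3).
Solve a·Δx + b·Δy = Δh: det = (-85)·25 − (-85)·(-40) = -5525.
∂h/∂x = [(-2.4)·25 − (-2.3)·(-40)] / -5525 = +0.02751
∂h/∂y = [(-85)·(-2.3) − (-85)·(-2.4)] / -5525 = +0.001538
Flow direction (−∇h) has components (-0.02751 E, -0.001538 N).
Azimuth = atan2(E, N) = atan2(-0.02751, -0.001538) = 266.8° ≈ 267°.

267°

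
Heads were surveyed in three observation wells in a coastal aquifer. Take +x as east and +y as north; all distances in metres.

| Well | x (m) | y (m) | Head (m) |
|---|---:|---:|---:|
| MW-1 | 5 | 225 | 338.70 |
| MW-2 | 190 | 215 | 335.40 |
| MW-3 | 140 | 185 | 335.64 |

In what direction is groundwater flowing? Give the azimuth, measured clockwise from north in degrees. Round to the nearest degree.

140°

Three-point gradient (reference MW-1): Δ to MW-2 = (185, -10, -3.30), Δ to MW-3 = (135, -40, -3.06).
∂h/∂x = -0.01676, ∂h/∂y = +0.01993 (det = -6050).
Flow direction (−∇h) has components (+0.01676 E, -0.01993 N).
Azimuth = atan2(E, N) = atan2(+0.01676, -0.01993) = 139.9° ≈ 140°.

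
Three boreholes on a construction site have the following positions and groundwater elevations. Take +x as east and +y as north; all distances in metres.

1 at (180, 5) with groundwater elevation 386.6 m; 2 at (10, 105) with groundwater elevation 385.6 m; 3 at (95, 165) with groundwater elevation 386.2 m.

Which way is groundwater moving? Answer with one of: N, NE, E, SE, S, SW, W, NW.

Three-point gradient (reference 1): Δ to 2 = (-170, 100, -1.0), Δ to 3 = (-85, 160, -0.4).
∂h/∂x = +0.006417, ∂h/∂y = +0.0009091 (det = -18700).
Flow = −∇h = (-0.006417 east, -0.0009091 north), which points west.

W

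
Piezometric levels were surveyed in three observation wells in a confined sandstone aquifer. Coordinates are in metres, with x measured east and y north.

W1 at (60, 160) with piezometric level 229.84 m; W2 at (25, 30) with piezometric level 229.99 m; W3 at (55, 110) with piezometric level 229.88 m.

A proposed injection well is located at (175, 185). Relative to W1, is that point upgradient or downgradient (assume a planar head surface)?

Three-point gradient (reference W1): Δ to W2 = (-35, -130, +0.15), Δ to W3 = (-5, -50, +0.04).
∂h/∂x = -0.002091, ∂h/∂y = -0.0005909 (det = 1100).
Head at (175, 185) = 229.84 + (-0.002091)·(115) + (-0.0005909)·(25) = 229.58 m.
That is lower than the 229.84 m at W1, so the point is downgradient.

downgradient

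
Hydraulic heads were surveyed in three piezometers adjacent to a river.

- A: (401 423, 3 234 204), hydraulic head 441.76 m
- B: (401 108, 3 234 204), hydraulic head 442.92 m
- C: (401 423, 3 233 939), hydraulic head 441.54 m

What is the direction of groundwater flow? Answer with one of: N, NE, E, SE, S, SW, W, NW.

∂h/∂x = (442.92 − 441.76) / (401108 − 401423) = -0.003683
∂h/∂y = (441.54 − 441.76) / (3233939 − 3234204) = +0.0008302
Flow = −∇h = (+0.003683 east, -0.0008302 north), which points east.

E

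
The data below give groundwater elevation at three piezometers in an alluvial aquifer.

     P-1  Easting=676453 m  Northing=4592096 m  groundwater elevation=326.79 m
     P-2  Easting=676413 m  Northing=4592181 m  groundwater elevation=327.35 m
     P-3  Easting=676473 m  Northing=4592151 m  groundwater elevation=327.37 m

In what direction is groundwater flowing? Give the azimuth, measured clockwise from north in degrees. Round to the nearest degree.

208°

Differences from P-1: to P-2 (Δx, Δy, Δh) = (-40, 85, +0.56); to P-3 = (20, 55, +0.58).
Determinant of the coordinate differences = (-40)·55 − 20·85 = -3900.
∂h/∂x = [(+0.56)·55 − (+0.58)·85] / -3900 = +0.004744
∂h/∂y = [(-40)·(+0.58) − 20·(+0.56)] / -3900 = +0.008821
Flow direction (−∇h) has components (-0.004744 E, -0.008821 N).
Azimuth = atan2(E, N) = atan2(-0.004744, -0.008821) = 208.3° ≈ 208°.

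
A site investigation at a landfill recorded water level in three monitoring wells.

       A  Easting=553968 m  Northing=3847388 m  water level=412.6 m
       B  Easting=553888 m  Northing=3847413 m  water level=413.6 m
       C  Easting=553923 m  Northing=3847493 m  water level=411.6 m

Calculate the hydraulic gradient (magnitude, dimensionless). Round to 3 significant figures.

0.0248

Three-point gradient (reference A): Δ to B = (-80, 25, +1.0), Δ to C = (-45, 105, -1.0).
∂h/∂x = -0.01787, ∂h/∂y = -0.01718 (det = -7275).
|∇h| = √(-0.01787² + -0.01718²) = 0.02479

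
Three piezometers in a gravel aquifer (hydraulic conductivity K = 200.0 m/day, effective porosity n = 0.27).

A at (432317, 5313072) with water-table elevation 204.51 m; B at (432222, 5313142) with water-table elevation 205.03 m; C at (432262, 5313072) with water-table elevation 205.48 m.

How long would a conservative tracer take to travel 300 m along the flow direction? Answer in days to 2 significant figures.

Taking A as reference: B−A = (-95, 70, +0.52); C−A = (-55, 0, +0.97).
Solve a·Δx + b·Δy = Δh: det = (-95)·0 − (-55)·70 = 3850.
∂h/∂x = [(+0.52)·0 − (+0.97)·70] / 3850 = -0.01764
∂h/∂y = [(-95)·(+0.97) − (-55)·(+0.52)] / 3850 = -0.01651
|∇h| = √(-0.01764² + -0.01651²) = 0.02416
Seepage velocity v = K·i/n = 200.0 × 0.02416 / 0.27 = 17.9 m/day.
t = 300 / 17.9 = 16.76 days.

17 days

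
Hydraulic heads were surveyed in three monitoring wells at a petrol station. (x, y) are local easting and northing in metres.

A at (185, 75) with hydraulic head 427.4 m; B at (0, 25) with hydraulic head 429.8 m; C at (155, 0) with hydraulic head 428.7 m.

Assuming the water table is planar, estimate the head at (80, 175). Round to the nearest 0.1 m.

427.0 m

Three-point gradient (reference A): Δ to B = (-185, -50, +2.4), Δ to C = (-30, -75, +1.3).
∂h/∂x = -0.009293, ∂h/∂y = -0.01362 (det = 12375).
h(80, 175) = 427.4 + (-0.009293)·(-105) + (-0.01362)·(100) = 427.4 +0.976 -1.362 = 427.014 m.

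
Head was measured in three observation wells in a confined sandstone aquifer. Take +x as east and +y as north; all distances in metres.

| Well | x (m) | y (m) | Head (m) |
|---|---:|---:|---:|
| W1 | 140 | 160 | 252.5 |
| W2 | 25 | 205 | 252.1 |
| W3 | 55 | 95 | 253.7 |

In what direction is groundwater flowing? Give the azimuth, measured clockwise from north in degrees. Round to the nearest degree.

009°

Taking W1 as reference: W2−W1 = (-115, 45, -0.4); W3−W1 = (-85, -65, +1.2).
Solve a·Δx + b·Δy = Δh: det = (-115)·(-65) − (-85)·45 = 11300.
∂h/∂x = [(-0.4)·(-65) − (+1.2)·45] / 11300 = -0.002478
∂h/∂y = [(-115)·(+1.2) − (-85)·(-0.4)] / 11300 = -0.01522
Flow direction (−∇h) has components (+0.002478 E, +0.01522 N).
Azimuth = atan2(E, N) = atan2(+0.002478, +0.01522) = 9.2° ≈ 009°.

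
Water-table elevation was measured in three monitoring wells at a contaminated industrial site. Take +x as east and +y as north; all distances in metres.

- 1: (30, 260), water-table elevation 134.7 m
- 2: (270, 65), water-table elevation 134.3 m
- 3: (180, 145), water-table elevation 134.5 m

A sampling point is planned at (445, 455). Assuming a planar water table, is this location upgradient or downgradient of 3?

Differences from 1: to 2 (Δx, Δy, Δh) = (240, -195, -0.4); to 3 = (150, -115, -0.2).
Determinant of the coordinate differences = 240·(-115) − 150·(-195) = 1650.
∂h/∂x = [(-0.4)·(-115) − (-0.2)·(-195)] / 1650 = +0.004242
∂h/∂y = [240·(-0.2) − 150·(-0.4)] / 1650 = +0.007273
Head at (445, 455) = 134.7 + (+0.004242)·(415) + (+0.007273)·(195) = 137.88 m.
That is higher than the 134.5 m at 3, so the point is upgradient.

upgradient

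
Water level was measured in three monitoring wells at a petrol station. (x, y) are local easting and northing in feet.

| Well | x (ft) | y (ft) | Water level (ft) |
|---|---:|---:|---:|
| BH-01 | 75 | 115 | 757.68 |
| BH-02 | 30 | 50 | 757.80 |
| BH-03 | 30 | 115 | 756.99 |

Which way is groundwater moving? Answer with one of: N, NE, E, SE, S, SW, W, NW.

With h = a·x + b·y + c and BH-01 as origin, the differences give:
  (-45)·a + (-65)·b = +0.12
  (-45)·a + 0·b = -0.69
Eliminate b (×0 and ×(-65), subtract): -2925·a = -44.850 → a = ∂h/∂x = +0.01533
Back-substitute: b = ∂h/∂y = -0.01246.
Flow = −∇h = (-0.01533 east, +0.01246 north), which points northwest.

NW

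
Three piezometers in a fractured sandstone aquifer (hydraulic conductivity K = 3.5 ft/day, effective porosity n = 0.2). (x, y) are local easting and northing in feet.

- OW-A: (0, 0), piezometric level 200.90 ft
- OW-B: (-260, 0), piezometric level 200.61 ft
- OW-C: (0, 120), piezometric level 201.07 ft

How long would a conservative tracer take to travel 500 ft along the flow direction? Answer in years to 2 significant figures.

∂h/∂x = (200.61 − 200.90) / (-260 − 0) = +0.001115
∂h/∂y = (201.07 − 200.90) / (120 − 0) = +0.001417
|∇h| = √(0.001115² + 0.001417²) = 0.001803
Seepage velocity v = K·i/n = 3.5 × 0.001803 / 0.2 = 0.03155 ft/day.
t = 500 / 0.03155 = 1.585e+04 days = 43.4 years.

43 years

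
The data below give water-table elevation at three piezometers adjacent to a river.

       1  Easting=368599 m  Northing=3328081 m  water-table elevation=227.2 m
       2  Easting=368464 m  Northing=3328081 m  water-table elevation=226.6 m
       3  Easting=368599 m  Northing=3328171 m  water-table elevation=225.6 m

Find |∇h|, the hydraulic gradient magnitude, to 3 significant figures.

∂h/∂x = (226.6 − 227.2) / (368464 − 368599) = +0.004444
∂h/∂y = (225.6 − 227.2) / (3328171 − 3328081) = -0.01778
|∇h| = √(0.004444² + -0.01778²) = 0.01833

0.0183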